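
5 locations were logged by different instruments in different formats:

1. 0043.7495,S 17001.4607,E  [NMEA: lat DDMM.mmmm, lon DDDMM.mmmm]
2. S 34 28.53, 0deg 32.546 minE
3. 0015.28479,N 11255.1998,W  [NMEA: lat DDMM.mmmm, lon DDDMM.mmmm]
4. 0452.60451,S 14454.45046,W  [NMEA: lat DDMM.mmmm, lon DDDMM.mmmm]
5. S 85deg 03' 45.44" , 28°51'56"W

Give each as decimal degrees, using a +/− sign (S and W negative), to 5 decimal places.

1. -0.72916, 170.02435
2. -34.47550, 0.54243
3. 0.25475, -112.92000
4. -4.87674, -144.90751
5. -85.06262, -28.86556

Point 1:
  Latitude: split at 2 digits → 00° and 43.7495′; 0 + 43.7495/60 = 0.729158
  S → negative
  Lon: degrees = first 3 digits = 170, minutes = 1.4607; 170 + 1.4607/60 = 170.024345
  E ⇒ keep positive
Point 2:
  Lat: 34 + 28.53/60 = 34.475500
  S ⇒ negate
  λ: 32.546′ = 0.542433°; total 0.542433
  E ⇒ keep positive
Point 3:
  φ: split at 2 digits → 00° and 15.28479′; 0 + 15.28479/60 = 0.254747
  N → positive
  Longitude: degrees = first 3 digits = 112, minutes = 55.1998; 112 + 55.1998/60 = 112.919997
  W → negative
Point 4:
  φ: degrees = first 2 digits = 4, minutes = 52.60451; 4 + 52.60451/60 = 4.876742
  S → negative
  Lon: degrees = first 3 digits = 144, minutes = 54.45046; 144 + 54.45046/60 = 144.907508
  W ⇒ negate
Point 5:
  φ: 3′ + 45.44″ = 3.75733′; 85 + 3.75733/60 = 85.062622
  hemisphere S, so the sign is −
  Longitude: 28° + 51/60 + 56/3600 = 28 + 0.850000 + 0.015556 = 28.865556
  W ⇒ negate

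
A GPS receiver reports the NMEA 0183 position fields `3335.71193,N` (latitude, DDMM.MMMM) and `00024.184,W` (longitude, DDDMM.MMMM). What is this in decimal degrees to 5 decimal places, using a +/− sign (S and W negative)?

33.59520, -0.40307

Latitude: split at 2 digits → 33° and 35.71193′; 33 + 35.71193/60 = 33.595199
N ⇒ keep positive
Longitude: split at 3 digits → 000° and 24.184′; 0 + 24.184/60 = 0.403067
W ⇒ negate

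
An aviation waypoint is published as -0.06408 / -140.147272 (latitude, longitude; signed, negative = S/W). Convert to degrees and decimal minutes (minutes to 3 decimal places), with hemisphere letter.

Latitude is negative → S; |value| = 0.064080
Latitude: fractional part 0.064080 → 3.84480 minutes
Longitude is negative → W; |value| = 140.147272
λ: fractional part 0.147272 → 8.83632 minutes

0° 3.845′ S, 140° 8.836′ W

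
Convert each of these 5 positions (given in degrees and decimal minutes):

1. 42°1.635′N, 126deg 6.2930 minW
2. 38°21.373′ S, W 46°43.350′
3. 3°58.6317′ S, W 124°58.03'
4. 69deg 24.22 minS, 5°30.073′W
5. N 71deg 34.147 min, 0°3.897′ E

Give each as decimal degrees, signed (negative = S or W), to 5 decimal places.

Point 1:
  Latitude: 1.635′ = 0.027250°; total 42.027250
  N ⇒ keep positive
  λ: 126 + 6.293/60 = 126.104883
  W → negative
Point 2:
  Lat: 38 + 21.373/60 = 38.356217
  S ⇒ negate
  λ: 43.35′ = 0.722500°; total 46.722500
  W → negative
Point 3:
  Lat: 58.6317′ = 0.977195°; total 3.977195
  S ⇒ negate
  Longitude: 124 + 58.03/60 = 124.967167
  hemisphere W, so the sign is −
Point 4:
  Lat: 69 + 24.22/60 = 69.403667
  hemisphere S, so the sign is −
  Lon: 5 + 30.073/60 = 5.501217
  W → negative
Point 5:
  Latitude: 71 + 34.147/60 = 71.569117
  N → positive
  λ: 0 + 3.897/60 = 0.064950
  E ⇒ keep positive

1. 42.02725, -126.10488
2. -38.35622, -46.72250
3. -3.97720, -124.96717
4. -69.40367, -5.50122
5. 71.56912, 0.06495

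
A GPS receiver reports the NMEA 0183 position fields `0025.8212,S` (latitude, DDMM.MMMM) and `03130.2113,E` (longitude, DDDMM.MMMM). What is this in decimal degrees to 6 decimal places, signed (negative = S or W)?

-0.430353, 31.503522

Lat: degrees = first 2 digits = 0, minutes = 25.8212; 0 + 25.8212/60 = 0.4303533
hemisphere S, so the sign is −
Lon: degrees = first 3 digits = 31, minutes = 30.2113; 31 + 30.2113/60 = 31.5035217
E ⇒ keep positive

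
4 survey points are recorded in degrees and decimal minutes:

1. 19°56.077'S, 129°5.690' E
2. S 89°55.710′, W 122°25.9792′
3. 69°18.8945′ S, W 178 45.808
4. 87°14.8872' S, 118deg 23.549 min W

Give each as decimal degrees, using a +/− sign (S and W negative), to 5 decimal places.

1. -19.93462, 129.09483
2. -89.92850, -122.43299
3. -69.31491, -178.76347
4. -87.24812, -118.39248

Point 1:
  Lat: 19 + 56.077/60 = 19.934617
  S ⇒ negate
  Lon: 5.69′ = 0.094833°; total 129.094833
  E ⇒ keep positive
Point 2:
  Lat: 89 + 55.71/60 = 89.928500
  S → negative
  Longitude: 25.9792′ = 0.432987°; total 122.432987
  W ⇒ negate
Point 3:
  Latitude: 69 + 18.8945/60 = 69.314908
  S ⇒ negate
  Lon: 45.808′ = 0.763467°; total 178.763467
  W ⇒ negate
Point 4:
  φ: 14.8872′ = 0.248120°; total 87.248120
  hemisphere S, so the sign is −
  Longitude: 118 + 23.549/60 = 118.392483
  W → negative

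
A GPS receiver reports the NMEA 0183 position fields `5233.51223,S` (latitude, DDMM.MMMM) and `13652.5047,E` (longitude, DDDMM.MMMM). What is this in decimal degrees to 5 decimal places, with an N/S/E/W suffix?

52.55854° S, 136.87508° E

Lat: split at 2 digits → 52° and 33.51223′; 52 + 33.51223/60 = 52.558537
Longitude: degrees = first 3 digits = 136, minutes = 52.5047; 136 + 52.5047/60 = 136.875078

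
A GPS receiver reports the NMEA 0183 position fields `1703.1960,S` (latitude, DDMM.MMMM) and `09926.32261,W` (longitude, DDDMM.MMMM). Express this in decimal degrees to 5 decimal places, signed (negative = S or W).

-17.05327, -99.43871

φ: split at 2 digits → 17° and 3.196′; 17 + 3.196/60 = 17.053267
S ⇒ negate
Lon: split at 3 digits → 099° and 26.32261′; 99 + 26.32261/60 = 99.438710
W ⇒ negate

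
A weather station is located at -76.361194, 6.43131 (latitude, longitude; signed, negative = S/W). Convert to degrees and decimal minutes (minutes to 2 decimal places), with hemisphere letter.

76° 21.67′ S, 6° 25.88′ E

Latitude is negative → S; |value| = 76.361194
Latitude: fractional part 0.361194 → 21.6716 minutes
Longitude: fractional part 0.431310 → 25.8786 minutes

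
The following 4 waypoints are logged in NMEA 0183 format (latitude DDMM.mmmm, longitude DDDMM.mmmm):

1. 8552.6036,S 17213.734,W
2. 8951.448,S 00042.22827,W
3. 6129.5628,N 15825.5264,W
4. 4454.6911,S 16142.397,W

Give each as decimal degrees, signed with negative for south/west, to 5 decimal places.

1. -85.87673, -172.22890
2. -89.85747, -0.70380
3. 61.49271, -158.42544
4. -44.91152, -161.70662

Point 1:
  Latitude: split at 2 digits → 85° and 52.6036′; 85 + 52.6036/60 = 85.876727
  hemisphere S, so the sign is −
  Lon: degrees = first 3 digits = 172, minutes = 13.734; 172 + 13.734/60 = 172.228900
  W → negative
Point 2:
  Lat: degrees = first 2 digits = 89, minutes = 51.448; 89 + 51.448/60 = 89.857467
  S ⇒ negate
  Longitude: degrees = first 3 digits = 0, minutes = 42.22827; 0 + 42.22827/60 = 0.703805
  hemisphere W, so the sign is −
Point 3:
  Latitude: split at 2 digits → 61° and 29.5628′; 61 + 29.5628/60 = 61.492713
  N → positive
  λ: degrees = first 3 digits = 158, minutes = 25.5264; 158 + 25.5264/60 = 158.425440
  hemisphere W, so the sign is −
Point 4:
  Latitude: degrees = first 2 digits = 44, minutes = 54.6911; 44 + 54.6911/60 = 44.911518
  S ⇒ negate
  λ: degrees = first 3 digits = 161, minutes = 42.397; 161 + 42.397/60 = 161.706617
  W → negative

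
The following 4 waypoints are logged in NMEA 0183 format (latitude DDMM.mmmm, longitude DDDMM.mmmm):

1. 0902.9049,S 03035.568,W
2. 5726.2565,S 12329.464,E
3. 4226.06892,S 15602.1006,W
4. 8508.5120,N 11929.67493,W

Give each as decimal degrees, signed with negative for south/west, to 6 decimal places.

Point 1:
  Lat: degrees = first 2 digits = 9, minutes = 2.9049; 9 + 2.9049/60 = 9.0484150
  S → negative
  λ: split at 3 digits → 030° and 35.568′; 30 + 35.568/60 = 30.5928000
  W ⇒ negate
Point 2:
  φ: degrees = first 2 digits = 57, minutes = 26.2565; 57 + 26.2565/60 = 57.4376083
  hemisphere S, so the sign is −
  λ: split at 3 digits → 123° and 29.464′; 123 + 29.464/60 = 123.4910667
  E → positive
Point 3:
  φ: split at 2 digits → 42° and 26.06892′; 42 + 26.06892/60 = 42.4344820
  S → negative
  λ: split at 3 digits → 156° and 2.1006′; 156 + 2.1006/60 = 156.0350100
  W ⇒ negate
Point 4:
  Lat: split at 2 digits → 85° and 8.512′; 85 + 8.512/60 = 85.1418667
  N ⇒ keep positive
  λ: degrees = first 3 digits = 119, minutes = 29.67493; 119 + 29.67493/60 = 119.4945822
  W → negative

1. -9.048415, -30.592800
2. -57.437608, 123.491067
3. -42.434482, -156.035010
4. 85.141867, -119.494582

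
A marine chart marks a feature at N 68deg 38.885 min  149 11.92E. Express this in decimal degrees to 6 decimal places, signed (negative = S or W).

Latitude: 68 + 38.885/60 = 68.6480833
N → positive
λ: 149 + 11.92/60 = 149.1986667
E ⇒ keep positive

68.648083, 149.198667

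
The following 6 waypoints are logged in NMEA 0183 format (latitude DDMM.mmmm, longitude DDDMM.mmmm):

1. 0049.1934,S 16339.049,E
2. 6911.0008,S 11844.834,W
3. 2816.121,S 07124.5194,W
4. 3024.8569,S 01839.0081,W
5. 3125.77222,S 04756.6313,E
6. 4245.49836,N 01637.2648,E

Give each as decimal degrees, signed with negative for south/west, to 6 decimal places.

1. -0.819890, 163.650817
2. -69.183347, -118.747233
3. -28.268683, -71.408657
4. -30.414282, -18.650135
5. -31.429537, 47.943855
6. 42.758306, 16.621080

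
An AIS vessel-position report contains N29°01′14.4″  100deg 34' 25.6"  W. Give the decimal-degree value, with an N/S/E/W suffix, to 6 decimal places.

29.020667° N, 100.573778° W

φ: 29 + 1/60 + 14.4/3600 = 29.0206667
λ: 100 + 34/60 + 25.6/3600 = 100.5737778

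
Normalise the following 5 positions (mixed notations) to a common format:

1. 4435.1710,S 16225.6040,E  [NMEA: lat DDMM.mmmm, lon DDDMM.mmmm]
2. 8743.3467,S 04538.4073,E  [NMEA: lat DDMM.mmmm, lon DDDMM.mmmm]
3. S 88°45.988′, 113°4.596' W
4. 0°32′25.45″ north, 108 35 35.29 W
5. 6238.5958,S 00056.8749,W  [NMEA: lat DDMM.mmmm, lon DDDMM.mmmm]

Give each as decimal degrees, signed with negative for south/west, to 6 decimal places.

Point 1:
  Lat: degrees = first 2 digits = 44, minutes = 35.171; 44 + 35.171/60 = 44.5861833
  S ⇒ negate
  Longitude: split at 3 digits → 162° and 25.604′; 162 + 25.604/60 = 162.4267333
  E → positive
Point 2:
  Lat: split at 2 digits → 87° and 43.3467′; 87 + 43.3467/60 = 87.7224450
  S ⇒ negate
  λ: split at 3 digits → 045° and 38.4073′; 45 + 38.4073/60 = 45.6401217
  E → positive
Point 3:
  Latitude: 88 + 45.988/60 = 88.7664667
  S ⇒ negate
  λ: 113 + 4.596/60 = 113.0766000
  hemisphere W, so the sign is −
Point 4:
  Latitude: 32′ + 25.45″ = 32.42417′; 0 + 32.42417/60 = 0.5404028
  N ⇒ keep positive
  Lon: 108° + 35/60 + 35.29/3600 = 108 + 0.583333 + 0.009803 = 108.5931361
  W → negative
Point 5:
  Latitude: split at 2 digits → 62° and 38.5958′; 62 + 38.5958/60 = 62.6432633
  S → negative
  Lon: split at 3 digits → 000° and 56.8749′; 0 + 56.8749/60 = 0.9479150
  hemisphere W, so the sign is −

1. -44.586183, 162.426733
2. -87.722445, 45.640122
3. -88.766467, -113.076600
4. 0.540403, -108.593136
5. -62.643263, -0.947915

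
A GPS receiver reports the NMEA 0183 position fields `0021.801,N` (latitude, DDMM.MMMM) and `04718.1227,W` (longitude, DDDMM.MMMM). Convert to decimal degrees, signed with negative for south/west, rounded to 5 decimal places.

Lat: split at 2 digits → 00° and 21.801′; 0 + 21.801/60 = 0.363350
N → positive
Longitude: split at 3 digits → 047° and 18.1227′; 47 + 18.1227/60 = 47.302045
W ⇒ negate

0.36335, -47.30205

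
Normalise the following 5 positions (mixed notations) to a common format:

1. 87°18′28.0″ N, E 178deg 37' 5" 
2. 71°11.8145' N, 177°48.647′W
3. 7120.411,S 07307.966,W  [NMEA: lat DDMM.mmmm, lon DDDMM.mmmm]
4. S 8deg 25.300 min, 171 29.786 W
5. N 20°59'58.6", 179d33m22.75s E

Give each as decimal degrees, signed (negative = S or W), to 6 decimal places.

1. 87.307778, 178.618056
2. 71.196908, -177.810783
3. -71.340183, -73.132767
4. -8.421667, -171.496433
5. 20.999611, 179.556319

Point 1:
  Lat: 87 + 18/60 + 28/3600 = 87.3077778
  N → positive
  λ: 37′ + 5″ = 37.08333′; 178 + 37.08333/60 = 178.6180556
  E ⇒ keep positive
Point 2:
  Lat: 71 + 11.8145/60 = 71.1969083
  N → positive
  λ: 177 + 48.647/60 = 177.8107833
  W → negative
Point 3:
  Lat: split at 2 digits → 71° and 20.411′; 71 + 20.411/60 = 71.3401833
  hemisphere S, so the sign is −
  Longitude: degrees = first 3 digits = 73, minutes = 7.966; 73 + 7.966/60 = 73.1327667
  W ⇒ negate
Point 4:
  φ: 25.3′ = 0.421667°; total 8.4216667
  S → negative
  λ: 171 + 29.786/60 = 171.4964333
  W → negative
Point 5:
  Latitude: 20° + 59/60 + 58.6/3600 = 20 + 0.983333 + 0.016278 = 20.9996111
  N → positive
  Lon: 179° + 33/60 + 22.75/3600 = 179 + 0.550000 + 0.006319 = 179.5563194
  E ⇒ keep positive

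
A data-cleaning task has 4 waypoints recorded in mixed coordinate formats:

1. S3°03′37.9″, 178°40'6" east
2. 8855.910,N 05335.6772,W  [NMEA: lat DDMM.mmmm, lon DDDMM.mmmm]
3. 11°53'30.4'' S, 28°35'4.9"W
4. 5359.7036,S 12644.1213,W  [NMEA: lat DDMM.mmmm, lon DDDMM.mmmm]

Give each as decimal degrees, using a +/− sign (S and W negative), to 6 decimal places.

1. -3.060528, 178.668333
2. 88.931833, -53.594620
3. -11.891778, -28.584694
4. -53.995060, -126.735355

Point 1:
  Latitude: 3° + 3/60 + 37.9/3600 = 3 + 0.050000 + 0.010528 = 3.0605278
  S → negative
  Longitude: 178° + 40/60 + 6/3600 = 178 + 0.666667 + 0.001667 = 178.6683333
  E ⇒ keep positive
Point 2:
  Lat: split at 2 digits → 88° and 55.91′; 88 + 55.91/60 = 88.9318333
  N ⇒ keep positive
  λ: split at 3 digits → 053° and 35.6772′; 53 + 35.6772/60 = 53.5946200
  W ⇒ negate
Point 3:
  Lat: 11° + 53/60 + 30.4/3600 = 11 + 0.883333 + 0.008444 = 11.8917778
  S → negative
  Lon: 35′ + 4.9″ = 35.08167′; 28 + 35.08167/60 = 28.5846944
  W → negative
Point 4:
  Latitude: split at 2 digits → 53° and 59.7036′; 53 + 59.7036/60 = 53.9950600
  hemisphere S, so the sign is −
  Lon: degrees = first 3 digits = 126, minutes = 44.1213; 126 + 44.1213/60 = 126.7353550
  W ⇒ negate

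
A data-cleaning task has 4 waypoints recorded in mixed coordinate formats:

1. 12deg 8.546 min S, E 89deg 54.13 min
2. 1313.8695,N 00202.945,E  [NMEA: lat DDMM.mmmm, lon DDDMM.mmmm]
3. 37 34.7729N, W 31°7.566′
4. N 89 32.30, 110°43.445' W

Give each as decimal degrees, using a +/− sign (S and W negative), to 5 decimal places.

1. -12.14243, 89.90217
2. 13.23116, 2.04908
3. 37.57955, -31.12610
4. 89.53833, -110.72408

Point 1:
  φ: 12 + 8.546/60 = 12.142433
  S ⇒ negate
  Lon: 89 + 54.13/60 = 89.902167
  E → positive
Point 2:
  φ: split at 2 digits → 13° and 13.8695′; 13 + 13.8695/60 = 13.231158
  N → positive
  λ: degrees = first 3 digits = 2, minutes = 2.945; 2 + 2.945/60 = 2.049083
  E ⇒ keep positive
Point 3:
  φ: 34.7729′ = 0.579548°; total 37.579548
  N → positive
  Lon: 7.566′ = 0.126100°; total 31.126100
  W → negative
Point 4:
  Latitude: 89 + 32.3/60 = 89.538333
  N → positive
  λ: 43.445′ = 0.724083°; total 110.724083
  W ⇒ negate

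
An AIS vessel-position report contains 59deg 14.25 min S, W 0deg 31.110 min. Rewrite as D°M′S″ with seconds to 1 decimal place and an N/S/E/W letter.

59°14′15.0″ S, 0°31′6.6″ W

φ: fractional minutes 0.25000 × 60 = 15.000″
Longitude: fractional minutes 0.11000 × 60 = 6.600″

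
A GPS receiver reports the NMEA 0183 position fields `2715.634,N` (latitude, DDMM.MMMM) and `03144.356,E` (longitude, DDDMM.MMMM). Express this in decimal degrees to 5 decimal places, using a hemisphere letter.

27.26057° N, 31.73927° E

φ: degrees = first 2 digits = 27, minutes = 15.634; 27 + 15.634/60 = 27.260567
Lon: split at 3 digits → 031° and 44.356′; 31 + 44.356/60 = 31.739267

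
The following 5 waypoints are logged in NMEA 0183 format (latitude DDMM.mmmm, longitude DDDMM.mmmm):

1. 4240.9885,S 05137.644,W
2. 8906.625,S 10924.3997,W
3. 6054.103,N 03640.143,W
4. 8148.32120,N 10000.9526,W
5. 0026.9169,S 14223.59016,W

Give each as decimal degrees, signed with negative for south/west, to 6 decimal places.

Point 1:
  Lat: degrees = first 2 digits = 42, minutes = 40.9885; 42 + 40.9885/60 = 42.6831417
  S ⇒ negate
  Lon: split at 3 digits → 051° and 37.644′; 51 + 37.644/60 = 51.6274000
  W → negative
Point 2:
  Lat: degrees = first 2 digits = 89, minutes = 6.625; 89 + 6.625/60 = 89.1104167
  S → negative
  Lon: split at 3 digits → 109° and 24.3997′; 109 + 24.3997/60 = 109.4066617
  hemisphere W, so the sign is −
Point 3:
  Lat: split at 2 digits → 60° and 54.103′; 60 + 54.103/60 = 60.9017167
  N → positive
  Longitude: degrees = first 3 digits = 36, minutes = 40.143; 36 + 40.143/60 = 36.6690500
  hemisphere W, so the sign is −
Point 4:
  Latitude: degrees = first 2 digits = 81, minutes = 48.3212; 81 + 48.3212/60 = 81.8053533
  N → positive
  Lon: split at 3 digits → 100° and 0.9526′; 100 + 0.9526/60 = 100.0158767
  W → negative
Point 5:
  Lat: degrees = first 2 digits = 0, minutes = 26.9169; 0 + 26.9169/60 = 0.4486150
  S ⇒ negate
  Longitude: split at 3 digits → 142° and 23.59016′; 142 + 23.59016/60 = 142.3931693
  W → negative

1. -42.683142, -51.627400
2. -89.110417, -109.406662
3. 60.901717, -36.669050
4. 81.805353, -100.015877
5. -0.448615, -142.393169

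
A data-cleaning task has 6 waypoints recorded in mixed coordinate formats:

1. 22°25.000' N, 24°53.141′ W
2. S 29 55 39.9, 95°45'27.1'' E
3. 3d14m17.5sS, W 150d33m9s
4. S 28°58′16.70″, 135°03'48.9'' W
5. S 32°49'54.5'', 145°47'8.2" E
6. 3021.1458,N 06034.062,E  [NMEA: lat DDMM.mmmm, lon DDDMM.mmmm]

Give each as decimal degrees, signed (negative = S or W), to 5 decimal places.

Point 1:
  Lat: 25′ = 0.416667°; total 22.416667
  N → positive
  Lon: 24 + 53.141/60 = 24.885683
  hemisphere W, so the sign is −
Point 2:
  Latitude: 29 + 55/60 + 39.9/3600 = 29.927750
  hemisphere S, so the sign is −
  λ: 45′ + 27.1″ = 45.45167′; 95 + 45.45167/60 = 95.757528
  E ⇒ keep positive
Point 3:
  φ: 3° + 14/60 + 17.5/3600 = 3 + 0.233333 + 0.004861 = 3.238194
  S → negative
  Lon: 150° + 33/60 + 9/3600 = 150 + 0.550000 + 0.002500 = 150.552500
  W ⇒ negate
Point 4:
  φ: 58′ + 16.7″ = 58.27833′; 28 + 58.27833/60 = 28.971306
  S ⇒ negate
  Longitude: 3′ + 48.9″ = 3.81500′; 135 + 3.81500/60 = 135.063583
  hemisphere W, so the sign is −
Point 5:
  φ: 32° + 49/60 + 54.5/3600 = 32 + 0.816667 + 0.015139 = 32.831806
  hemisphere S, so the sign is −
  Longitude: 145 + 47/60 + 8.2/3600 = 145.785611
  E → positive
Point 6:
  Lat: degrees = first 2 digits = 30, minutes = 21.1458; 30 + 21.1458/60 = 30.352430
  N ⇒ keep positive
  λ: degrees = first 3 digits = 60, minutes = 34.062; 60 + 34.062/60 = 60.567700
  E ⇒ keep positive

1. 22.41667, -24.88568
2. -29.92775, 95.75753
3. -3.23819, -150.55250
4. -28.97131, -135.06358
5. -32.83181, 145.78561
6. 30.35243, 60.56770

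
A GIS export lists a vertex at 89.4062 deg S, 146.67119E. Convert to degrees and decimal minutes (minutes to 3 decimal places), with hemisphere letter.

Lat: minutes = (89.406200 − 89) × 60 = 24.37200
Longitude: 146° + 0.671190 × 60 = 146° 40.27140′

89° 24.372′ S, 146° 40.271′ E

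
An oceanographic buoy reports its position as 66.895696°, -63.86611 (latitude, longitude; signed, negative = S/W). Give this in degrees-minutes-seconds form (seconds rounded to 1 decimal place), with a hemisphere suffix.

φ: whole degrees 66; 53.74176′ → 53′ and 44.506″
Longitude is negative → W; |value| = 63.866110
Lon: whole degrees 63; 51.96660′ → 51′ and 57.996″

66°53′44.5″ N, 63°51′58.0″ W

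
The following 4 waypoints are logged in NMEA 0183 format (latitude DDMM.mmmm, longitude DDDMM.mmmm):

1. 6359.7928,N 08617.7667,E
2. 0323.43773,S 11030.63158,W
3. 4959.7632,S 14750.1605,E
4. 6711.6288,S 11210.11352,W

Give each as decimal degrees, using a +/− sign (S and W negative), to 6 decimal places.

Point 1:
  Latitude: degrees = first 2 digits = 63, minutes = 59.7928; 63 + 59.7928/60 = 63.9965467
  N → positive
  λ: split at 3 digits → 086° and 17.7667′; 86 + 17.7667/60 = 86.2961117
  E ⇒ keep positive
Point 2:
  Lat: degrees = first 2 digits = 3, minutes = 23.43773; 3 + 23.43773/60 = 3.3906288
  S → negative
  λ: degrees = first 3 digits = 110, minutes = 30.63158; 110 + 30.63158/60 = 110.5105263
  hemisphere W, so the sign is −
Point 3:
  Lat: degrees = first 2 digits = 49, minutes = 59.7632; 49 + 59.7632/60 = 49.9960533
  hemisphere S, so the sign is −
  Lon: split at 3 digits → 147° and 50.1605′; 147 + 50.1605/60 = 147.8360083
  E ⇒ keep positive
Point 4:
  Latitude: degrees = first 2 digits = 67, minutes = 11.6288; 67 + 11.6288/60 = 67.1938133
  hemisphere S, so the sign is −
  λ: degrees = first 3 digits = 112, minutes = 10.11352; 112 + 10.11352/60 = 112.1685587
  W → negative

1. 63.996547, 86.296112
2. -3.390629, -110.510526
3. -49.996053, 147.836008
4. -67.193813, -112.168559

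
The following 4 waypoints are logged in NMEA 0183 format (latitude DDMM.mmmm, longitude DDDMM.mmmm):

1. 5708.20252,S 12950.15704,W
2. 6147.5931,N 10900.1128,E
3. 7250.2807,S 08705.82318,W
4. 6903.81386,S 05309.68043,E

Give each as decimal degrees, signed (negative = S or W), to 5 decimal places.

Point 1:
  Latitude: split at 2 digits → 57° and 8.20252′; 57 + 8.20252/60 = 57.136709
  hemisphere S, so the sign is −
  Longitude: split at 3 digits → 129° and 50.15704′; 129 + 50.15704/60 = 129.835951
  hemisphere W, so the sign is −
Point 2:
  Lat: degrees = first 2 digits = 61, minutes = 47.5931; 61 + 47.5931/60 = 61.793218
  N ⇒ keep positive
  Longitude: split at 3 digits → 109° and 0.1128′; 109 + 0.1128/60 = 109.001880
  E ⇒ keep positive
Point 3:
  φ: split at 2 digits → 72° and 50.2807′; 72 + 50.2807/60 = 72.838012
  S ⇒ negate
  λ: split at 3 digits → 087° and 5.82318′; 87 + 5.82318/60 = 87.097053
  W → negative
Point 4:
  φ: degrees = first 2 digits = 69, minutes = 3.81386; 69 + 3.81386/60 = 69.063564
  hemisphere S, so the sign is −
  Longitude: degrees = first 3 digits = 53, minutes = 9.68043; 53 + 9.68043/60 = 53.161341
  E ⇒ keep positive

1. -57.13671, -129.83595
2. 61.79322, 109.00188
3. -72.83801, -87.09705
4. -69.06356, 53.16134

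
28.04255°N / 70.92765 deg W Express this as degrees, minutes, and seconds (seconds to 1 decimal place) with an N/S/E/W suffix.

28°02′33.2″ N, 70°55′39.5″ W

Latitude: whole degrees 28; 2.55300′ → 2′ and 33.180″
λ: whole degrees 70; 55.65900′ → 55′ and 39.540″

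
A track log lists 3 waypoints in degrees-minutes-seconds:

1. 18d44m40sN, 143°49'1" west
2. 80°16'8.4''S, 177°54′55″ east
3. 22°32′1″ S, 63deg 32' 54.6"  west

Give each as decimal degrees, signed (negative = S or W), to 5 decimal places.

1. 18.74444, -143.81694
2. -80.26900, 177.91528
3. -22.53361, -63.54850

Point 1:
  φ: 44′ + 40″ = 44.66667′; 18 + 44.66667/60 = 18.744444
  N → positive
  Lon: 143° + 49/60 + 1/3600 = 143 + 0.816667 + 0.000278 = 143.816944
  hemisphere W, so the sign is −
Point 2:
  Latitude: 80° + 16/60 + 8.4/3600 = 80 + 0.266667 + 0.002333 = 80.269000
  S → negative
  Longitude: 54′ + 55″ = 54.91667′; 177 + 54.91667/60 = 177.915278
  E ⇒ keep positive
Point 3:
  Lat: 32′ + 1″ = 32.01667′; 22 + 32.01667/60 = 22.533611
  hemisphere S, so the sign is −
  λ: 63° + 32/60 + 54.6/3600 = 63 + 0.533333 + 0.015167 = 63.548500
  W ⇒ negate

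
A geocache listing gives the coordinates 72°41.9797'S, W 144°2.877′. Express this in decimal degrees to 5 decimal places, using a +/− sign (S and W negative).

-72.69966, -144.04795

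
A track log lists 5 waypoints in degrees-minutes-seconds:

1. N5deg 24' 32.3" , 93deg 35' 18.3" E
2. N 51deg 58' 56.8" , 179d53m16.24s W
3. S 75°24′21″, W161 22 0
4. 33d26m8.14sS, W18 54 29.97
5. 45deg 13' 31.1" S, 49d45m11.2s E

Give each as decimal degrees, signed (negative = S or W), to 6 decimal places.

Point 1:
  Lat: 5 + 24/60 + 32.3/3600 = 5.4089722
  N → positive
  λ: 35′ + 18.3″ = 35.30500′; 93 + 35.30500/60 = 93.5884167
  E ⇒ keep positive
Point 2:
  Latitude: 58′ + 56.8″ = 58.94667′; 51 + 58.94667/60 = 51.9824444
  N → positive
  Longitude: 53′ + 16.24″ = 53.27067′; 179 + 53.27067/60 = 179.8878444
  W → negative
Point 3:
  φ: 24′ + 21″ = 24.35000′; 75 + 24.35000/60 = 75.4058333
  hemisphere S, so the sign is −
  Lon: 22′ + 0″ = 22.00000′; 161 + 22.00000/60 = 161.3666667
  hemisphere W, so the sign is −
Point 4:
  Lat: 33° + 26/60 + 8.14/3600 = 33 + 0.433333 + 0.002261 = 33.4355944
  S → negative
  Longitude: 54′ + 29.97″ = 54.49950′; 18 + 54.49950/60 = 18.9083250
  W ⇒ negate
Point 5:
  Latitude: 45 + 13/60 + 31.1/3600 = 45.2253056
  S → negative
  λ: 45′ + 11.2″ = 45.18667′; 49 + 45.18667/60 = 49.7531111
  E ⇒ keep positive

1. 5.408972, 93.588417
2. 51.982444, -179.887844
3. -75.405833, -161.366667
4. -33.435594, -18.908325
5. -45.225306, 49.753111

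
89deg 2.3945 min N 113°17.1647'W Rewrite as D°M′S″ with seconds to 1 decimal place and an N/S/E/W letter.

Lat: fractional minutes 0.39450 × 60 = 23.670″
Longitude: 17.16470′ → 17′ and 0.16470 × 60 = 9.882″

89°02′23.7″ N, 113°17′9.9″ W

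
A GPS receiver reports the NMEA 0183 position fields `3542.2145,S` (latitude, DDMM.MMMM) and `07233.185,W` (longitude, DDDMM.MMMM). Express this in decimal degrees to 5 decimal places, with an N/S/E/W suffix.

Lat: split at 2 digits → 35° and 42.2145′; 35 + 42.2145/60 = 35.703575
Lon: split at 3 digits → 072° and 33.185′; 72 + 33.185/60 = 72.553083

35.70358° S, 72.55308° W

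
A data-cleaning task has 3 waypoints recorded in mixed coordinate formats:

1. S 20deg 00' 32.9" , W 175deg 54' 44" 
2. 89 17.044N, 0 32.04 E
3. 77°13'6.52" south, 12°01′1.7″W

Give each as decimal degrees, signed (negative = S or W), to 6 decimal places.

Point 1:
  φ: 20° + 0/60 + 32.9/3600 = 20 + 0.000000 + 0.009139 = 20.0091389
  hemisphere S, so the sign is −
  Longitude: 175 + 54/60 + 44/3600 = 175.9122222
  hemisphere W, so the sign is −
Point 2:
  Latitude: 17.044′ = 0.284067°; total 89.2840667
  N → positive
  λ: 0 + 32.04/60 = 0.5340000
  E → positive
Point 3:
  Lat: 77 + 13/60 + 6.52/3600 = 77.2184778
  hemisphere S, so the sign is −
  Longitude: 1′ + 1.7″ = 1.02833′; 12 + 1.02833/60 = 12.0171389
  W → negative

1. -20.009139, -175.912222
2. 89.284067, 0.534000
3. -77.218478, -12.017139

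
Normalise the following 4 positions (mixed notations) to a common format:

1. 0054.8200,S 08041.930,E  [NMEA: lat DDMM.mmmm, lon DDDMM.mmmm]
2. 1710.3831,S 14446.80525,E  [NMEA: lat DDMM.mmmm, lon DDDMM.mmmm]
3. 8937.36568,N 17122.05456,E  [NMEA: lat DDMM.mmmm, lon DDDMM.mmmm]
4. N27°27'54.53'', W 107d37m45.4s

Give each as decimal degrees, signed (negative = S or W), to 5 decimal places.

1. -0.91367, 80.69883
2. -17.17305, 144.78009
3. 89.62276, 171.36758
4. 27.46515, -107.62928

Point 1:
  Lat: degrees = first 2 digits = 0, minutes = 54.82; 0 + 54.82/60 = 0.913667
  hemisphere S, so the sign is −
  Lon: degrees = first 3 digits = 80, minutes = 41.93; 80 + 41.93/60 = 80.698833
  E → positive
Point 2:
  Latitude: split at 2 digits → 17° and 10.3831′; 17 + 10.3831/60 = 17.173052
  S → negative
  Longitude: degrees = first 3 digits = 144, minutes = 46.80525; 144 + 46.80525/60 = 144.780088
  E ⇒ keep positive
Point 3:
  φ: degrees = first 2 digits = 89, minutes = 37.36568; 89 + 37.36568/60 = 89.622761
  N → positive
  λ: degrees = first 3 digits = 171, minutes = 22.05456; 171 + 22.05456/60 = 171.367576
  E ⇒ keep positive
Point 4:
  φ: 27′ + 54.53″ = 27.90883′; 27 + 27.90883/60 = 27.465147
  N ⇒ keep positive
  λ: 37′ + 45.4″ = 37.75667′; 107 + 37.75667/60 = 107.629278
  W ⇒ negate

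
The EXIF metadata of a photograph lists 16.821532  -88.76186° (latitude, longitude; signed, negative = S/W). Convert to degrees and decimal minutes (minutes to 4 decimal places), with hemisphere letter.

16° 49.2919′ N, 88° 45.7116′ W

Lat: minutes = (16.821532 − 16) × 60 = 49.291920
Longitude is negative → W; |value| = 88.761860
Lon: minutes = (88.761860 − 88) × 60 = 45.711600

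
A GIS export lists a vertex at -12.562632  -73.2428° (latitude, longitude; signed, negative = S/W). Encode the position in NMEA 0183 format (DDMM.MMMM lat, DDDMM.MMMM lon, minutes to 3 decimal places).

Latitude is negative → S; |value| = 12.562632
Latitude: 12° + 0.562632 × 60 = 12° 33.75792′
Longitude is negative → W; |value| = 73.242800
Lon: 73° + 0.242800 × 60 = 73° 14.56800′

1233.758,S / 07314.568,W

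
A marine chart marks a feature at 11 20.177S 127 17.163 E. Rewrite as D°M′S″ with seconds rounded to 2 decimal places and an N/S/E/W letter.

Latitude: fractional minutes 0.17700 × 60 = 10.6200″
Longitude: fractional minutes 0.16300 × 60 = 9.7800″

11°20′10.62″ S, 127°17′9.78″ E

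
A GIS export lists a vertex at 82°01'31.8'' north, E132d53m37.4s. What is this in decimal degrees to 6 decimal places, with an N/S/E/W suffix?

82.025500° N, 132.893722° E

Lat: 1′ + 31.8″ = 1.53000′; 82 + 1.53000/60 = 82.0255000
Lon: 53′ + 37.4″ = 53.62333′; 132 + 53.62333/60 = 132.8937222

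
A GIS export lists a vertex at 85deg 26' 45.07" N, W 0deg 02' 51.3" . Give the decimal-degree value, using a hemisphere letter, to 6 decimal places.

φ: 26′ + 45.07″ = 26.75117′; 85 + 26.75117/60 = 85.4458528
Lon: 2′ + 51.3″ = 2.85500′; 0 + 2.85500/60 = 0.0475833

85.445853° N, 0.047583° W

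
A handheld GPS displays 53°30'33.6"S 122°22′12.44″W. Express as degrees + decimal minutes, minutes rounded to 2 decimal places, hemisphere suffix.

Lat: 30 + 33.6/60 = 30.5600′
Longitude: seconds/60 = 0.20733; minutes = 22 + 0.20733 = 22.2073

53° 30.56′ S, 122° 22.21′ W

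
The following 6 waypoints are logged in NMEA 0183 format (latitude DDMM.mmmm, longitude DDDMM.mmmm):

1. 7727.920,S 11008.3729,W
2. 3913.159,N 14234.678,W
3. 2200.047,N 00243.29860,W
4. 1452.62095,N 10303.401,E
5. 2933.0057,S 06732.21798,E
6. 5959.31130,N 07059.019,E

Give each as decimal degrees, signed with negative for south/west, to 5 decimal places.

1. -77.46533, -110.13955
2. 39.21932, -142.57797
3. 22.00078, -2.72164
4. 14.87702, 103.05668
5. -29.55010, 67.53697
6. 59.98852, 70.98365

Point 1:
  Latitude: split at 2 digits → 77° and 27.92′; 77 + 27.92/60 = 77.465333
  S → negative
  Lon: degrees = first 3 digits = 110, minutes = 8.3729; 110 + 8.3729/60 = 110.139548
  W → negative
Point 2:
  Lat: split at 2 digits → 39° and 13.159′; 39 + 13.159/60 = 39.219317
  N → positive
  Longitude: split at 3 digits → 142° and 34.678′; 142 + 34.678/60 = 142.577967
  W ⇒ negate
Point 3:
  φ: split at 2 digits → 22° and 0.047′; 22 + 0.047/60 = 22.000783
  N → positive
  Lon: split at 3 digits → 002° and 43.2986′; 2 + 43.2986/60 = 2.721643
  hemisphere W, so the sign is −
Point 4:
  Latitude: degrees = first 2 digits = 14, minutes = 52.62095; 14 + 52.62095/60 = 14.877016
  N → positive
  λ: split at 3 digits → 103° and 3.401′; 103 + 3.401/60 = 103.056683
  E ⇒ keep positive
Point 5:
  Latitude: degrees = first 2 digits = 29, minutes = 33.0057; 29 + 33.0057/60 = 29.550095
  S → negative
  Lon: split at 3 digits → 067° and 32.21798′; 67 + 32.21798/60 = 67.536966
  E ⇒ keep positive
Point 6:
  Latitude: degrees = first 2 digits = 59, minutes = 59.3113; 59 + 59.3113/60 = 59.988522
  N ⇒ keep positive
  Lon: split at 3 digits → 070° and 59.019′; 70 + 59.019/60 = 70.983650
  E → positive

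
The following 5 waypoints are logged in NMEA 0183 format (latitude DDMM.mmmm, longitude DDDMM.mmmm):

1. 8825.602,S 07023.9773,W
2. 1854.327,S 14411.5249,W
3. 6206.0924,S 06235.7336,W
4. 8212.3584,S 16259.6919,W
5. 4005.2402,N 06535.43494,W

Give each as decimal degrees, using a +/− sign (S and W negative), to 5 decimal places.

1. -88.42670, -70.39962
2. -18.90545, -144.19208
3. -62.10154, -62.59556
4. -82.20597, -162.99487
5. 40.08734, -65.59058

Point 1:
  Latitude: split at 2 digits → 88° and 25.602′; 88 + 25.602/60 = 88.426700
  S → negative
  Longitude: degrees = first 3 digits = 70, minutes = 23.9773; 70 + 23.9773/60 = 70.399622
  W ⇒ negate
Point 2:
  φ: degrees = first 2 digits = 18, minutes = 54.327; 18 + 54.327/60 = 18.905450
  S → negative
  λ: split at 3 digits → 144° and 11.5249′; 144 + 11.5249/60 = 144.192082
  W → negative
Point 3:
  Lat: split at 2 digits → 62° and 6.0924′; 62 + 6.0924/60 = 62.101540
  S ⇒ negate
  λ: degrees = first 3 digits = 62, minutes = 35.7336; 62 + 35.7336/60 = 62.595560
  W → negative
Point 4:
  φ: degrees = first 2 digits = 82, minutes = 12.3584; 82 + 12.3584/60 = 82.205973
  hemisphere S, so the sign is −
  Longitude: split at 3 digits → 162° and 59.6919′; 162 + 59.6919/60 = 162.994865
  W → negative
Point 5:
  φ: split at 2 digits → 40° and 5.2402′; 40 + 5.2402/60 = 40.087337
  N → positive
  Lon: split at 3 digits → 065° and 35.43494′; 65 + 35.43494/60 = 65.590582
  hemisphere W, so the sign is −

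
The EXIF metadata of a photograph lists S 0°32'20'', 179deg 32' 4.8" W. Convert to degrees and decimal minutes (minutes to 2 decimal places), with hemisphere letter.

0° 32.33′ S, 179° 32.08′ W

Lat: 32 + 20/60 = 32.3333′
Lon: 32 + 4.8/60 = 32.0800′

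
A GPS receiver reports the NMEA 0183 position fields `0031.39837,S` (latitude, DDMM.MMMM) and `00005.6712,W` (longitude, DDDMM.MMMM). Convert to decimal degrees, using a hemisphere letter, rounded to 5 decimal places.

Lat: split at 2 digits → 00° and 31.39837′; 0 + 31.39837/60 = 0.523306
λ: split at 3 digits → 000° and 5.6712′; 0 + 5.6712/60 = 0.094520

0.52331° S, 0.09452° W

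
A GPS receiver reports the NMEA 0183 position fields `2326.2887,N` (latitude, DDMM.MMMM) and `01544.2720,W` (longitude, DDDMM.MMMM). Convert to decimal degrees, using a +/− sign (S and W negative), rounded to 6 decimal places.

23.438145, -15.737867

Lat: degrees = first 2 digits = 23, minutes = 26.2887; 23 + 26.2887/60 = 23.4381450
N ⇒ keep positive
λ: split at 3 digits → 015° and 44.272′; 15 + 44.272/60 = 15.7378667
hemisphere W, so the sign is −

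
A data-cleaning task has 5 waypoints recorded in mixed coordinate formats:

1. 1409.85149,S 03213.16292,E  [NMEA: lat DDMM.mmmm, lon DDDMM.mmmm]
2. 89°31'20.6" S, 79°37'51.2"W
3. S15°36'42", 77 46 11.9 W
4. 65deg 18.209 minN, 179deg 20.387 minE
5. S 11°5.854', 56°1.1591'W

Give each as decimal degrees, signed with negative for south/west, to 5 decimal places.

Point 1:
  Lat: split at 2 digits → 14° and 9.85149′; 14 + 9.85149/60 = 14.164192
  hemisphere S, so the sign is −
  Longitude: split at 3 digits → 032° and 13.16292′; 32 + 13.16292/60 = 32.219382
  E ⇒ keep positive
Point 2:
  Latitude: 89 + 31/60 + 20.6/3600 = 89.522389
  S → negative
  Lon: 79 + 37/60 + 51.2/3600 = 79.630889
  W ⇒ negate
Point 3:
  Latitude: 15 + 36/60 + 42/3600 = 15.611667
  S → negative
  λ: 77 + 46/60 + 11.9/3600 = 77.769972
  W → negative
Point 4:
  Latitude: 18.209′ = 0.303483°; total 65.303483
  N ⇒ keep positive
  Longitude: 179 + 20.387/60 = 179.339783
  E → positive
Point 5:
  Latitude: 5.854′ = 0.097567°; total 11.097567
  S ⇒ negate
  Lon: 1.1591′ = 0.019318°; total 56.019318
  hemisphere W, so the sign is −

1. -14.16419, 32.21938
2. -89.52239, -79.63089
3. -15.61167, -77.76997
4. 65.30348, 179.33978
5. -11.09757, -56.01932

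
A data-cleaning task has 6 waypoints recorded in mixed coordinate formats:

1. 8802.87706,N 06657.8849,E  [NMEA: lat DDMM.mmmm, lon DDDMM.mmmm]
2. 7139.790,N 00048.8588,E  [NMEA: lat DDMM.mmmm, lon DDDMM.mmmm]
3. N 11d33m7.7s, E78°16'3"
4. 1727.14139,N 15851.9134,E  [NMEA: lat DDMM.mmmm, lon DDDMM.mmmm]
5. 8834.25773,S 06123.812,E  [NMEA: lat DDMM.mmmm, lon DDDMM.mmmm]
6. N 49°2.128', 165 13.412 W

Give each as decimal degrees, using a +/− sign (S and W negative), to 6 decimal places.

Point 1:
  Lat: degrees = first 2 digits = 88, minutes = 2.87706; 88 + 2.87706/60 = 88.0479510
  N → positive
  λ: degrees = first 3 digits = 66, minutes = 57.8849; 66 + 57.8849/60 = 66.9647483
  E → positive
Point 2:
  Latitude: split at 2 digits → 71° and 39.79′; 71 + 39.79/60 = 71.6631667
  N → positive
  λ: degrees = first 3 digits = 0, minutes = 48.8588; 0 + 48.8588/60 = 0.8143133
  E ⇒ keep positive
Point 3:
  φ: 33′ + 7.7″ = 33.12833′; 11 + 33.12833/60 = 11.5521389
  N → positive
  Longitude: 78 + 16/60 + 3/3600 = 78.2675000
  E → positive
Point 4:
  φ: degrees = first 2 digits = 17, minutes = 27.14139; 17 + 27.14139/60 = 17.4523565
  N → positive
  λ: degrees = first 3 digits = 158, minutes = 51.9134; 158 + 51.9134/60 = 158.8652233
  E ⇒ keep positive
Point 5:
  Latitude: split at 2 digits → 88° and 34.25773′; 88 + 34.25773/60 = 88.5709622
  S ⇒ negate
  Longitude: split at 3 digits → 061° and 23.812′; 61 + 23.812/60 = 61.3968667
  E ⇒ keep positive
Point 6:
  φ: 49 + 2.128/60 = 49.0354667
  N → positive
  Longitude: 13.412′ = 0.223533°; total 165.2235333
  W ⇒ negate

1. 88.047951, 66.964748
2. 71.663167, 0.814313
3. 11.552139, 78.267500
4. 17.452357, 158.865223
5. -88.570962, 61.396867
6. 49.035467, -165.223533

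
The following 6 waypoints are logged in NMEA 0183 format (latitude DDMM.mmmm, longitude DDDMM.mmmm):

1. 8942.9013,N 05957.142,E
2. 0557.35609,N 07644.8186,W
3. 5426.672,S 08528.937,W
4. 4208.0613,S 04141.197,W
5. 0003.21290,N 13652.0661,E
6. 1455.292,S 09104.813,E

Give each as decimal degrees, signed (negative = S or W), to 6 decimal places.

1. 89.715022, 59.952367
2. 5.955935, -76.746977
3. -54.444533, -85.482283
4. -42.134355, -41.686617
5. 0.053548, 136.867768
6. -14.921533, 91.080217

Point 1:
  Lat: degrees = first 2 digits = 89, minutes = 42.9013; 89 + 42.9013/60 = 89.7150217
  N → positive
  Longitude: degrees = first 3 digits = 59, minutes = 57.142; 59 + 57.142/60 = 59.9523667
  E → positive
Point 2:
  φ: split at 2 digits → 05° and 57.35609′; 5 + 57.35609/60 = 5.9559348
  N ⇒ keep positive
  Longitude: split at 3 digits → 076° and 44.8186′; 76 + 44.8186/60 = 76.7469767
  W → negative
Point 3:
  Lat: split at 2 digits → 54° and 26.672′; 54 + 26.672/60 = 54.4445333
  S → negative
  Longitude: split at 3 digits → 085° and 28.937′; 85 + 28.937/60 = 85.4822833
  hemisphere W, so the sign is −
Point 4:
  Lat: split at 2 digits → 42° and 8.0613′; 42 + 8.0613/60 = 42.1343550
  S ⇒ negate
  Longitude: split at 3 digits → 041° and 41.197′; 41 + 41.197/60 = 41.6866167
  W → negative
Point 5:
  Latitude: degrees = first 2 digits = 0, minutes = 3.2129; 0 + 3.2129/60 = 0.0535483
  N ⇒ keep positive
  Longitude: split at 3 digits → 136° and 52.0661′; 136 + 52.0661/60 = 136.8677683
  E → positive
Point 6:
  Latitude: split at 2 digits → 14° and 55.292′; 14 + 55.292/60 = 14.9215333
  S → negative
  Longitude: split at 3 digits → 091° and 4.813′; 91 + 4.813/60 = 91.0802167
  E ⇒ keep positive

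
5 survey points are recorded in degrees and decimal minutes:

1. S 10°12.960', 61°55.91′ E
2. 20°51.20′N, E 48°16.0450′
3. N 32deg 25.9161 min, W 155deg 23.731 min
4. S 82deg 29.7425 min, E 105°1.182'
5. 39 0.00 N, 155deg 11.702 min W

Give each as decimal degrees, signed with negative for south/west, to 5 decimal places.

1. -10.21600, 61.93183
2. 20.85333, 48.26742
3. 32.43194, -155.39552
4. -82.49571, 105.01970
5. 39.00000, -155.19503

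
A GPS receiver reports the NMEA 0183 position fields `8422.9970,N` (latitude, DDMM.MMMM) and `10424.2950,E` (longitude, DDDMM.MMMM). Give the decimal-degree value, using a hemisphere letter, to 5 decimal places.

84.38328° N, 104.40492° E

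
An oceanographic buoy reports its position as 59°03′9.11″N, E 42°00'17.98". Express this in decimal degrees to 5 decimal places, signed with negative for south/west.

Latitude: 59 + 3/60 + 9.11/3600 = 59.052531
N ⇒ keep positive
Longitude: 42 + 0/60 + 17.98/3600 = 42.004994
E → positive

59.05253, 42.00499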